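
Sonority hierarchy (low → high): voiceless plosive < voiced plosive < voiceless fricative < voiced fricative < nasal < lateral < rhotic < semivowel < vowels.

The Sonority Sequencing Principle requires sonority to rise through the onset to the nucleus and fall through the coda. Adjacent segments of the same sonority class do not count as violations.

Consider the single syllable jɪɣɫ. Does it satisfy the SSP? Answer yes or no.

Onset: /j/ is a semivowel (sonority 8); then the nucleus /ɪ/ (sonority 9).
Onset profile 8-9 — rises to the nucleus.
Coda: /ɣ/ is a voiced fricative (sonority 4), /ɫ/ is a lateral (sonority 6).
Coda profile 9-4-6 — does not fall throughout.

no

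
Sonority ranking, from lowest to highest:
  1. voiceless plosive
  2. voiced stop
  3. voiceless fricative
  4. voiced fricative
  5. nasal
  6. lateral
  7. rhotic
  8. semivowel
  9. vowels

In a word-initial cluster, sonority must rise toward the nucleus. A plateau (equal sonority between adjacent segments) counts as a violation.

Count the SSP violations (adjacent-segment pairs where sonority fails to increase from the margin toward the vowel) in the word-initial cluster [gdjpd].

/g/ — voiced stop, sonority 2.
/d/ — voiced stop, sonority 2.
/j/ — semivowel, sonority 8.
/p/ — voiceless plosive, sonority 1.
/d/ — voiced stop, sonority 2.
/g/→/d/: 2→2 (plateau) — violation.
/d/→/j/: 2→8 (rises) — ok.
/j/→/p/: 8→1 (does not rise) — violation.
/p/→/d/: 1→2 (rises) — ok.

2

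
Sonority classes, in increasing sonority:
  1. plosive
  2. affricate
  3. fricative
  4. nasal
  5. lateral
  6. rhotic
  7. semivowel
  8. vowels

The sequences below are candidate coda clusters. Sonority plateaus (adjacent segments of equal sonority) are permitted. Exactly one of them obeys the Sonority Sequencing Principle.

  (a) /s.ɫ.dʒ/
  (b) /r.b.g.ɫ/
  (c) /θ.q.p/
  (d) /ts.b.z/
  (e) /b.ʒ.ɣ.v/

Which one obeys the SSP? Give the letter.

(a) 3-5-2 → violates
(b) 6-1-1-5 → violates
(c) 3-1-1 → obeys
(d) 2-1-3 → violates
(e) 1-3-3-3 → violates

c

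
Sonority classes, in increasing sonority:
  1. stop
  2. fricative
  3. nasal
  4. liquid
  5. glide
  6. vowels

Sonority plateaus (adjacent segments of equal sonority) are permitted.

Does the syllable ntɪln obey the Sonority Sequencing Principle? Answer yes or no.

Onset: /n/ is a nasal (sonority 3), /t/ is a stop (sonority 1); then the nucleus /ɪ/ (sonority 6).
Onset profile 3-1-6 — does not rise throughout.
Coda: /l/ is a liquid (sonority 4), /n/ is a nasal (sonority 3).
Coda profile 6-4-3 — falls from the nucleus.

no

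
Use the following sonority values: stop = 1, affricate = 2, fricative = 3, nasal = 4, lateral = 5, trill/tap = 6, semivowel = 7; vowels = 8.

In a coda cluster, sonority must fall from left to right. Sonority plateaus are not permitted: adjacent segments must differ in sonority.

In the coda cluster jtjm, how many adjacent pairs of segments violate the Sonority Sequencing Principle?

/j/ — semivowel, sonority 7.
/t/ — stop, sonority 1.
/j/ — semivowel, sonority 7.
/m/ — nasal, sonority 4.
/j/→/t/: 7→1 (falls) — ok.
/t/→/j/: 1→7 (does not fall) — violation.
/j/→/m/: 7→4 (falls) — ok.

1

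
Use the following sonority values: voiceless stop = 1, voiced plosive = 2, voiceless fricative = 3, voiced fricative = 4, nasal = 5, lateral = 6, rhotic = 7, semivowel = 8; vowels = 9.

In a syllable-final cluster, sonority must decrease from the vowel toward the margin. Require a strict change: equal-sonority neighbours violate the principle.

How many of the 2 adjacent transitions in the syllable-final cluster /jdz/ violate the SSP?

/j/ — semivowel, sonority 8.
/d/ — voiced plosive, sonority 2.
/z/ — voiced fricative, sonority 4.
/j/→/d/: 8→2 (falls) — ok.
/d/→/z/: 2→4 (does not fall) — violation.

1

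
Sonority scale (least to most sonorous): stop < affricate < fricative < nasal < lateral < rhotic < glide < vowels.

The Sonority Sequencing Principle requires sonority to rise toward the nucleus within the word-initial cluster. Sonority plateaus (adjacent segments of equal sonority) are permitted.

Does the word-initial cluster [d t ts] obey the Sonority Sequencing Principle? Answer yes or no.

yes

/d/ is a stop (sonority 1).
/t/ is a stop (sonority 1).
/ts/ is an affricate (sonority 2).
The profile 1-1-2 is non-decreasing (plateaus allowed), so the word-initial cluster satisfies the SSP.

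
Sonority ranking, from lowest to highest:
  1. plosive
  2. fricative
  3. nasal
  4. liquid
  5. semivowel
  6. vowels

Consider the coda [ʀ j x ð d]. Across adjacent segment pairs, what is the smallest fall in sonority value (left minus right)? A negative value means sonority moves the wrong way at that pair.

-1

/ʀ/: liquid = 4.
/j/: semivowel = 5.
/x/: fricative = 2.
/ð/: fricative = 2.
/d/: plosive = 1.
/ʀ/→/j/: change -1.
/j/→/x/: change +3.
/x/→/ð/: change +0.
/ð/→/d/: change +1.
Minimum = -1.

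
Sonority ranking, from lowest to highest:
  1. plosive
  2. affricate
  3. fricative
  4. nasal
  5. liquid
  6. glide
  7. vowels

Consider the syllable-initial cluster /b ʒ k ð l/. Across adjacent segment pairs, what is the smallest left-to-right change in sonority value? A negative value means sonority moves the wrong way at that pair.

/b/ — plosive, sonority 1.
/ʒ/ — fricative, sonority 3.
/k/ — plosive, sonority 1.
/ð/ — fricative, sonority 3.
/l/ — liquid, sonority 5.
/b/→/ʒ/: change +2.
/ʒ/→/k/: change -2.
/k/→/ð/: change +2.
/ð/→/l/: change +2.
Minimum = -2.

-2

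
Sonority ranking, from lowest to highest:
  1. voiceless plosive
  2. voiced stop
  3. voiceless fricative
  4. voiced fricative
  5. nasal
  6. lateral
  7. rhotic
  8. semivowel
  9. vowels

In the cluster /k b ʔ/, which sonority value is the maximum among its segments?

/k/ — voiceless plosive, sonority 1.
/b/ — voiced stop, sonority 2.
/ʔ/ — voiceless plosive, sonority 1.
The maximum is 2.

2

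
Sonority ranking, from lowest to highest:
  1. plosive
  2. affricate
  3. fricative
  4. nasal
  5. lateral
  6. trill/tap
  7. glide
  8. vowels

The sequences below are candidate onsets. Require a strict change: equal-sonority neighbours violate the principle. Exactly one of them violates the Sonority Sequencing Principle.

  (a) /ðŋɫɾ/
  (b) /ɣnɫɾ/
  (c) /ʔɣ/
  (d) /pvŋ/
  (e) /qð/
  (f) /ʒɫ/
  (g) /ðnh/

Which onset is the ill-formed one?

g

(a) 3-4-5-6 → obeys
(b) 3-4-5-6 → obeys
(c) 1-3 → obeys
(d) 1-3-4 → obeys
(e) 1-3 → obeys
(f) 3-5 → obeys
(g) 3-4-3 → violates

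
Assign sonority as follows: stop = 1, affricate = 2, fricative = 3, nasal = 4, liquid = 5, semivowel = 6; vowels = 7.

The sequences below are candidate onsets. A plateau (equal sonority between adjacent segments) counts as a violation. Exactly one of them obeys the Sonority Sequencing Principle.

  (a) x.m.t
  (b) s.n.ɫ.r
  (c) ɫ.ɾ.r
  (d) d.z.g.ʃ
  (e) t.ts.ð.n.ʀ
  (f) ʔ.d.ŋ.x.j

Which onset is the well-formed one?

e

(a) 3-4-1 → violates
(b) 3-4-5-5 → violates
(c) 5-5-5 → violates
(d) 1-3-1-3 → violates
(e) 1-2-3-4-5 → obeys
(f) 1-1-4-3-6 → violates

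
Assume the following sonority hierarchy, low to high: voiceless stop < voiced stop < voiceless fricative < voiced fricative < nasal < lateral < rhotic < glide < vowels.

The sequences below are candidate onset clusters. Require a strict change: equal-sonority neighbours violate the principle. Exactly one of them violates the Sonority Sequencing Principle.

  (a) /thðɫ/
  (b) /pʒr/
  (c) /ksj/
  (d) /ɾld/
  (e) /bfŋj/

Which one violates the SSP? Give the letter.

(a) /thðɫ/: profile 1-3-4-6 — obeys.
(b) /pʒr/: profile 1-4-7 — obeys.
(c) /ksj/: profile 1-3-8 — obeys.
(d) /ɾld/: profile 7-6-2 — violates.
(e) /bfŋj/: profile 2-3-5-8 — obeys.

d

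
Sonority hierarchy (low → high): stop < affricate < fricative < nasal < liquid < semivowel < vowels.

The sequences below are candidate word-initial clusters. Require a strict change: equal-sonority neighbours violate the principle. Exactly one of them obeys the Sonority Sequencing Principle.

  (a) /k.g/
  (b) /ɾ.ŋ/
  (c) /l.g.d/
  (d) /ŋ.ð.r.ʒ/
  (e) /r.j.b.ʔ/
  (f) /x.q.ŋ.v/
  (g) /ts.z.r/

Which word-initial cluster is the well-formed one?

(a) sonority 1-1: ill-formed.
(b) sonority 5-4: ill-formed.
(c) sonority 5-1-1: ill-formed.
(d) sonority 4-3-5-3: ill-formed.
(e) sonority 5-6-1-1: ill-formed.
(f) sonority 3-1-4-3: ill-formed.
(g) sonority 2-3-5: well-formed.

g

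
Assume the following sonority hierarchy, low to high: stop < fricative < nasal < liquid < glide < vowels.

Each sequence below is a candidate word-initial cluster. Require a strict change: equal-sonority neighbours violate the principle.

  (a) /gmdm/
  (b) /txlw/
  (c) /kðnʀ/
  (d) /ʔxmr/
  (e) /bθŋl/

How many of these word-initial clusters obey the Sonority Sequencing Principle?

(a) 1-3-1-3 → violates
(b) 1-2-4-5 → obeys
(c) 1-2-3-4 → obeys
(d) 1-2-3-4 → obeys
(e) 1-2-3-4 → obeys

4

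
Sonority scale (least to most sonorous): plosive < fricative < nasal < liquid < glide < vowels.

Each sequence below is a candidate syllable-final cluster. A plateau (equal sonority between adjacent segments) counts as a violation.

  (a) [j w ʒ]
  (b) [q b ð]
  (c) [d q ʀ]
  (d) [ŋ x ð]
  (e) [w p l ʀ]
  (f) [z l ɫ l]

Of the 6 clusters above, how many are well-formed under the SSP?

(a) 5-5-2 → violates
(b) 1-1-2 → violates
(c) 1-1-4 → violates
(d) 3-2-2 → violates
(e) 5-1-4-4 → violates
(f) 2-4-4-4 → violates

0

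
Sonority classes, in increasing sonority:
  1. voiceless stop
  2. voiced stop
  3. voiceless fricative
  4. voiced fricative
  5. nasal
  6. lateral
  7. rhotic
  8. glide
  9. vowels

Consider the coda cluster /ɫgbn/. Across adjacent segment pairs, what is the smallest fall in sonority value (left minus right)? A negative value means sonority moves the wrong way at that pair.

/ɫ/: lateral = 6.
/g/: voiced stop = 2.
/b/: voiced stop = 2.
/n/: nasal = 5.
/ɫ/→/g/: change +4.
/g/→/b/: change +0.
/b/→/n/: change -3.
Minimum = -3.

-3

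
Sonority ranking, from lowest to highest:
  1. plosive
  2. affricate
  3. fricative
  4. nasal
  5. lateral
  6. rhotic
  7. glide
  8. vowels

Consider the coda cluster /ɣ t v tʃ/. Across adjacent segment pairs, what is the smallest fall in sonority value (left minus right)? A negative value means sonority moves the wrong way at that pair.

-2

/ɣ/ — fricative, sonority 3.
/t/ — plosive, sonority 1.
/v/ — fricative, sonority 3.
/tʃ/ — affricate, sonority 2.
/ɣ/→/t/: change +2.
/t/→/v/: change -2.
/v/→/tʃ/: change +1.
Minimum = -2.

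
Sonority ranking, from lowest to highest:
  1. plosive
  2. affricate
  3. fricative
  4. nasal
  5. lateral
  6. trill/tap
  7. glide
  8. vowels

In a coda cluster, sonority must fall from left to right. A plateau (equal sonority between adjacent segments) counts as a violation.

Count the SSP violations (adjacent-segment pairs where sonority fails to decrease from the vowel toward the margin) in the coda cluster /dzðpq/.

3

/d/ is a plosive (sonority 1).
/z/ is a fricative (sonority 3).
/ð/ is a fricative (sonority 3).
/p/ is a plosive (sonority 1).
/q/ is a plosive (sonority 1).
/d/→/z/: 1→3 (does not fall) — violation.
/z/→/ð/: 3→3 (plateau) — violation.
/ð/→/p/: 3→1 (falls) — ok.
/p/→/q/: 1→1 (plateau) — violation.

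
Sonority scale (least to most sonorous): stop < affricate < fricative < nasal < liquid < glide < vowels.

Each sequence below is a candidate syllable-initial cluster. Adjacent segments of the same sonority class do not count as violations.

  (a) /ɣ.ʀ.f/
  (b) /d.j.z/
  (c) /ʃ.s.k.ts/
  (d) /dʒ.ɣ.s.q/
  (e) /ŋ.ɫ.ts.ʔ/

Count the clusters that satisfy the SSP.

0

(a) 3-5-3 → violates
(b) 1-6-3 → violates
(c) 3-3-1-2 → violates
(d) 2-3-3-1 → violates
(e) 4-5-2-1 → violates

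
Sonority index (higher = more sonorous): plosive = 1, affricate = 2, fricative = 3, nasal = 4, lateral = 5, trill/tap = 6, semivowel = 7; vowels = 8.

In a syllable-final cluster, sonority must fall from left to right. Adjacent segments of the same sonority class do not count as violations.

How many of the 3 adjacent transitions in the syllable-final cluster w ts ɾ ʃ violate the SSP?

1

/w/: semivowel = 7.
/ts/: affricate = 2.
/ɾ/: trill/tap = 6.
/ʃ/: fricative = 3.
/w/→/ts/: 7→2 (falls) — ok.
/ts/→/ɾ/: 2→6 (does not fall) — violation.
/ɾ/→/ʃ/: 6→3 (falls) — ok.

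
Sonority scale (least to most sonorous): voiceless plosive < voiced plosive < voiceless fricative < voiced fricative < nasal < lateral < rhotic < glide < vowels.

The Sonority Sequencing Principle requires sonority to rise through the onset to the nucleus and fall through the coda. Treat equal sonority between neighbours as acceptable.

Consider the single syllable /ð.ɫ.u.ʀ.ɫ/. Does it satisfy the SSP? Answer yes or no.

Onset: /ð/ is a voiced fricative (sonority 4), /ɫ/ is a lateral (sonority 6); then the nucleus /u/ (sonority 9).
Onset profile 4-6-9 — rises to the nucleus.
Coda: /ʀ/ is a rhotic (sonority 7), /ɫ/ is a lateral (sonority 6).
Coda profile 9-7-6 — falls from the nucleus.

yes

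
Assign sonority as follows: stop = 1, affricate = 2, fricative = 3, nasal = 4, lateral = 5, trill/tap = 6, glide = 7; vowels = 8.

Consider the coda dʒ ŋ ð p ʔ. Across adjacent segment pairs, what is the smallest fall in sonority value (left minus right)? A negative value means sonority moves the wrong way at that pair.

/dʒ/ — affricate, sonority 2.
/ŋ/ — nasal, sonority 4.
/ð/ — fricative, sonority 3.
/p/ — stop, sonority 1.
/ʔ/ — stop, sonority 1.
/dʒ/→/ŋ/: change -2.
/ŋ/→/ð/: change +1.
/ð/→/p/: change +2.
/p/→/ʔ/: change +0.
Minimum = -2.

-2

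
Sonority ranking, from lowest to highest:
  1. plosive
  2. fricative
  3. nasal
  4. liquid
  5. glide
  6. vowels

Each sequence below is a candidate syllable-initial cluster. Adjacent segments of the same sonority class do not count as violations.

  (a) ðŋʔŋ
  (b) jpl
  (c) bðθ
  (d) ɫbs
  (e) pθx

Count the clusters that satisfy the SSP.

2

(a) 2-3-1-3 → violates
(b) 5-1-4 → violates
(c) 1-2-2 → obeys
(d) 4-1-2 → violates
(e) 1-2-2 → obeys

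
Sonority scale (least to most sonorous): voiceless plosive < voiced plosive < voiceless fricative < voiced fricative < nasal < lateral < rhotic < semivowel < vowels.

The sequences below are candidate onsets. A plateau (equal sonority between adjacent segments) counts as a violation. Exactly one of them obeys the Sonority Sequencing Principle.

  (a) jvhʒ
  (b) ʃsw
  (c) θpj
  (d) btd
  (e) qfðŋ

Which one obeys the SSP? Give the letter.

e

(a) sonority 8-4-3-4: ill-formed.
(b) sonority 3-3-8: ill-formed.
(c) sonority 3-1-8: ill-formed.
(d) sonority 2-1-2: ill-formed.
(e) sonority 1-3-4-5: well-formed.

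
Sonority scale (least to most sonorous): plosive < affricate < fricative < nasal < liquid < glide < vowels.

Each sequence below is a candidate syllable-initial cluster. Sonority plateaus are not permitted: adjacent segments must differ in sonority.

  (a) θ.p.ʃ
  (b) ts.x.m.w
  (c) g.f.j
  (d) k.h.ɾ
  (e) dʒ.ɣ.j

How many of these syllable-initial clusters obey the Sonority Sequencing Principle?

4

(a) 3-1-3 → violates
(b) 2-3-4-6 → obeys
(c) 1-3-6 → obeys
(d) 1-3-5 → obeys
(e) 2-3-6 → obeys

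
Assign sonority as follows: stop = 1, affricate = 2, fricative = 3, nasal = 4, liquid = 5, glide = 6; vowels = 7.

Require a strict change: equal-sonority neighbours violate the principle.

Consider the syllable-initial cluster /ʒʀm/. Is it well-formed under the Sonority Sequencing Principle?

no

/ʒ/ is a fricative (sonority 3).
/ʀ/ is a liquid (sonority 5).
/m/ is a nasal (sonority 4).
The profile is 3-5-4. Between /ʀ/ (5) and /m/ (4) sonority does not rise, so the cluster violates the SSP.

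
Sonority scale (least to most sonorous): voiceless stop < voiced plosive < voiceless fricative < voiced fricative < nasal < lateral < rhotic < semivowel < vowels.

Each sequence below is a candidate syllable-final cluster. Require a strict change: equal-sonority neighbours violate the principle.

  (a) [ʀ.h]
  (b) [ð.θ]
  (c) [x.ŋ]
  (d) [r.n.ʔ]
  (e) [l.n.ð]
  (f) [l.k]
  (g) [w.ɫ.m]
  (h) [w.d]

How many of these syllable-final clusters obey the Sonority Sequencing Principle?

7

(a) [ʀ.h]: profile 7-3 — obeys.
(b) [ð.θ]: profile 4-3 — obeys.
(c) [x.ŋ]: profile 3-5 — violates.
(d) [r.n.ʔ]: profile 7-5-1 — obeys.
(e) [l.n.ð]: profile 6-5-4 — obeys.
(f) [l.k]: profile 6-1 — obeys.
(g) [w.ɫ.m]: profile 8-6-5 — obeys.
(h) [w.d]: profile 8-2 — obeys.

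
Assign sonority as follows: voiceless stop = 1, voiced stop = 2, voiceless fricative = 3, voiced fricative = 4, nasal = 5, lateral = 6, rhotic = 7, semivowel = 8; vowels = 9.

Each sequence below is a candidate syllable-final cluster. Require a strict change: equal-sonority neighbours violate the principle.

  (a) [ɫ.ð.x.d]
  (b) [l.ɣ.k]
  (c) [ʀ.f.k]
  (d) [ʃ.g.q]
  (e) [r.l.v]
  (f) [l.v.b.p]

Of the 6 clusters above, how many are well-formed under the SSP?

6

(a) [ɫ.ð.x.d]: profile 6-4-3-2 — obeys.
(b) [l.ɣ.k]: profile 6-4-1 — obeys.
(c) [ʀ.f.k]: profile 7-3-1 — obeys.
(d) [ʃ.g.q]: profile 3-2-1 — obeys.
(e) [r.l.v]: profile 7-6-4 — obeys.
(f) [l.v.b.p]: profile 6-4-2-1 — obeys.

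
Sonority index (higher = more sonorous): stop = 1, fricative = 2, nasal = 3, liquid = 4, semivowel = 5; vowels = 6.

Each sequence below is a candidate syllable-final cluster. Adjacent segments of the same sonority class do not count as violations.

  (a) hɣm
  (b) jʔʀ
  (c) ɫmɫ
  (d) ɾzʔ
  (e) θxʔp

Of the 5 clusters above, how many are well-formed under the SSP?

(a) sonority 2-2-3: ill-formed.
(b) sonority 5-1-4: ill-formed.
(c) sonority 4-3-4: ill-formed.
(d) sonority 4-2-1: well-formed.
(e) sonority 2-2-1-1: well-formed.

2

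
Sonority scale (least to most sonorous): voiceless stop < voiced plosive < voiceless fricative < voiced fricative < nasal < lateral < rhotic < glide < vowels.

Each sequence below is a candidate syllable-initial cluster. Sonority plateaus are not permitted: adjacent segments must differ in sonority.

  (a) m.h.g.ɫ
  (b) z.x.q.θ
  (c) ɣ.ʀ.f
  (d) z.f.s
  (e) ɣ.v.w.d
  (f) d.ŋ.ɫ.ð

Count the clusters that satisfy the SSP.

0

(a) sonority 5-3-2-6: ill-formed.
(b) sonority 4-3-1-3: ill-formed.
(c) sonority 4-7-3: ill-formed.
(d) sonority 4-3-3: ill-formed.
(e) sonority 4-4-8-2: ill-formed.
(f) sonority 2-5-6-4: ill-formed.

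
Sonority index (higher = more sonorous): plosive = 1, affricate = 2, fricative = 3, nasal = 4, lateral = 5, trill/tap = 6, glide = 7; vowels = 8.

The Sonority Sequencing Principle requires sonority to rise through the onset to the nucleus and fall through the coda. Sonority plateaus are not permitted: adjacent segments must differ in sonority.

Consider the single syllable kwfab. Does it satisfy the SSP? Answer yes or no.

no

Onset: /k/ is a plosive (sonority 1), /w/ is a glide (sonority 7), /f/ is a fricative (sonority 3); then the nucleus /a/ (sonority 8).
Onset profile 1-7-3-8 — does not strictly rise throughout.
Coda: /b/ is a plosive (sonority 1).
Coda profile 8-1 — falls from the nucleus.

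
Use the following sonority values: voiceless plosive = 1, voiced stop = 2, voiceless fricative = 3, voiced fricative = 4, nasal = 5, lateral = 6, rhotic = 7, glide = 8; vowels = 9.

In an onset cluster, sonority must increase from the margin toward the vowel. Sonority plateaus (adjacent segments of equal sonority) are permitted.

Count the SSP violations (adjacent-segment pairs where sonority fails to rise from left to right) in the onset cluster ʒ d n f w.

/ʒ/: voiced fricative = 4.
/d/: voiced stop = 2.
/n/: nasal = 5.
/f/: voiceless fricative = 3.
/w/: glide = 8.
/ʒ/→/d/: 4→2 (does not rise) — violation.
/d/→/n/: 2→5 (rises) — ok.
/n/→/f/: 5→3 (does not rise) — violation.
/f/→/w/: 3→8 (rises) — ok.

2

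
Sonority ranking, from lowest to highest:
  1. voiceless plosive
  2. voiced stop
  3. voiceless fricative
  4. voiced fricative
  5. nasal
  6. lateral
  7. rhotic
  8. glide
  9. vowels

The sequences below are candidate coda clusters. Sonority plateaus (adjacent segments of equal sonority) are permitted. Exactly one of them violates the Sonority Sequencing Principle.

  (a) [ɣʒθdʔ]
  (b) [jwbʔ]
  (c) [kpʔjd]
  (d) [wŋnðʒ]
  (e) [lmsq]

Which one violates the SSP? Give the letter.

(a) 4-4-3-2-1 → obeys
(b) 8-8-2-1 → obeys
(c) 1-1-1-8-2 → violates
(d) 8-5-5-4-4 → obeys
(e) 6-5-3-1 → obeys

c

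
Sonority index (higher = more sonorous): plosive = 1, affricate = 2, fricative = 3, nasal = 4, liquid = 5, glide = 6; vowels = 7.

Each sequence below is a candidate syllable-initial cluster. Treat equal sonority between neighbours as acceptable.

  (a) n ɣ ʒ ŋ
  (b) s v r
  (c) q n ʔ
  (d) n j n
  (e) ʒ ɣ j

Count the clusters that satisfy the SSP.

2

(a) 4-3-3-4 → violates
(b) 3-3-5 → obeys
(c) 1-4-1 → violates
(d) 4-6-4 → violates
(e) 3-3-6 → obeys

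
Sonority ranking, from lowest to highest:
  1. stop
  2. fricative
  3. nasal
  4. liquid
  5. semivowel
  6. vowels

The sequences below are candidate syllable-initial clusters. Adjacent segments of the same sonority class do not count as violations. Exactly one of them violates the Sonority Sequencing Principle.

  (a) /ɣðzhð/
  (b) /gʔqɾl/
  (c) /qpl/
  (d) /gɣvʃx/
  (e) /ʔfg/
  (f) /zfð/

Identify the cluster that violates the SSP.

e

(a) /ɣðzhð/: profile 2-2-2-2-2 — obeys.
(b) /gʔqɾl/: profile 1-1-1-4-4 — obeys.
(c) /qpl/: profile 1-1-4 — obeys.
(d) /gɣvʃx/: profile 1-2-2-2-2 — obeys.
(e) /ʔfg/: profile 1-2-1 — violates.
(f) /zfð/: profile 2-2-2 — obeys.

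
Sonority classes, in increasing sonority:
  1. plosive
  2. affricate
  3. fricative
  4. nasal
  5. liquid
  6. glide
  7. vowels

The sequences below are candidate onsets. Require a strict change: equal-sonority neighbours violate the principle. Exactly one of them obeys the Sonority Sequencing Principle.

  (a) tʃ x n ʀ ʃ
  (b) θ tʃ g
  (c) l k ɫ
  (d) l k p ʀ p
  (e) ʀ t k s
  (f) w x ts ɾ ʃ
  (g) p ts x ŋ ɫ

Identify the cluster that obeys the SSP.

g

(a) sonority 2-3-4-5-3: ill-formed.
(b) sonority 3-2-1: ill-formed.
(c) sonority 5-1-5: ill-formed.
(d) sonority 5-1-1-5-1: ill-formed.
(e) sonority 5-1-1-3: ill-formed.
(f) sonority 6-3-2-5-3: ill-formed.
(g) sonority 1-2-3-4-5: well-formed.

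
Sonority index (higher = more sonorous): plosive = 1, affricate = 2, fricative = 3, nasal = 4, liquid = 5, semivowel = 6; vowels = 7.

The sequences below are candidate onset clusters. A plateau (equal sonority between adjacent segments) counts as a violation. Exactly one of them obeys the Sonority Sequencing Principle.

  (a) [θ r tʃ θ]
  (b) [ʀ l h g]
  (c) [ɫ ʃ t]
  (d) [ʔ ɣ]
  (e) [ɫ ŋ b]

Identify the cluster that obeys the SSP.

(a) [θ r tʃ θ]: profile 3-5-2-3 — violates.
(b) [ʀ l h g]: profile 5-5-3-1 — violates.
(c) [ɫ ʃ t]: profile 5-3-1 — violates.
(d) [ʔ ɣ]: profile 1-3 — obeys.
(e) [ɫ ŋ b]: profile 5-4-1 — violates.

d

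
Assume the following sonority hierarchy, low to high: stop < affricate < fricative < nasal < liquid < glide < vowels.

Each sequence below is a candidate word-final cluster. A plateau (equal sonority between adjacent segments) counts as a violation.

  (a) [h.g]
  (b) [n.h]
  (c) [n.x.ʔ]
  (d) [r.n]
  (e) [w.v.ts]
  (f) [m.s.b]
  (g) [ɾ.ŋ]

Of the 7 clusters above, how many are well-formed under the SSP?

7

(a) 3-1 → obeys
(b) 4-3 → obeys
(c) 4-3-1 → obeys
(d) 5-4 → obeys
(e) 6-3-2 → obeys
(f) 4-3-1 → obeys
(g) 5-4 → obeys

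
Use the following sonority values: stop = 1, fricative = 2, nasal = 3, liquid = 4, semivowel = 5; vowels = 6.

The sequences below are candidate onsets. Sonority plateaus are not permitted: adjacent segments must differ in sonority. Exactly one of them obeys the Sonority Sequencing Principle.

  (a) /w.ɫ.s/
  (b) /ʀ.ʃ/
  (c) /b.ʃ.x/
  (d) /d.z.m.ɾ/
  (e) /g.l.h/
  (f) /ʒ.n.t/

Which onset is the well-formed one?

(a) 5-4-2 → violates
(b) 4-2 → violates
(c) 1-2-2 → violates
(d) 1-2-3-4 → obeys
(e) 1-4-2 → violates
(f) 2-3-1 → violates

d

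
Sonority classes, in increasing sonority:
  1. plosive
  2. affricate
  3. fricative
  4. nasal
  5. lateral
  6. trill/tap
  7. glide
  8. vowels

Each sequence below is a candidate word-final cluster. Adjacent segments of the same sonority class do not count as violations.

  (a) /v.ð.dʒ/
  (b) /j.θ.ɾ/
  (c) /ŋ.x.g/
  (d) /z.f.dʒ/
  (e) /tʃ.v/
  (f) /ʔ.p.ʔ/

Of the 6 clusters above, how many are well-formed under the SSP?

(a) /v.ð.dʒ/: profile 3-3-2 — obeys.
(b) /j.θ.ɾ/: profile 7-3-6 — violates.
(c) /ŋ.x.g/: profile 4-3-1 — obeys.
(d) /z.f.dʒ/: profile 3-3-2 — obeys.
(e) /tʃ.v/: profile 2-3 — violates.
(f) /ʔ.p.ʔ/: profile 1-1-1 — obeys.

4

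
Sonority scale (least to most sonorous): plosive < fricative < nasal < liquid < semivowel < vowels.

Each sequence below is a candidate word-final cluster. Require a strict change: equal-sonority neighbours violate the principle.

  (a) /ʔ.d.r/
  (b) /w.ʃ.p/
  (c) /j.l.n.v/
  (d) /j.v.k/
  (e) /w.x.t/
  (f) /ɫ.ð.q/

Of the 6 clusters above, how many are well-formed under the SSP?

5

(a) sonority 1-1-4: ill-formed.
(b) sonority 5-2-1: well-formed.
(c) sonority 5-4-3-2: well-formed.
(d) sonority 5-2-1: well-formed.
(e) sonority 5-2-1: well-formed.
(f) sonority 4-2-1: well-formed.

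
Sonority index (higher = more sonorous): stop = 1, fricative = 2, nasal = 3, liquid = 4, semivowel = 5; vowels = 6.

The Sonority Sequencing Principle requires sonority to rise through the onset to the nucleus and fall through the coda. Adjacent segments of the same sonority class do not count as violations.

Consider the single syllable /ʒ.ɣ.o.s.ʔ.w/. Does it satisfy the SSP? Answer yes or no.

Onset: /ʒ/ is a fricative (sonority 2), /ɣ/ is a fricative (sonority 2); then the nucleus /o/ (sonority 6).
Onset profile 2-2-6 — rises to the nucleus.
Coda: /s/ is a fricative (sonority 2), /ʔ/ is a stop (sonority 1), /w/ is a semivowel (sonority 5).
Coda profile 6-2-1-5 — does not fall throughout.

no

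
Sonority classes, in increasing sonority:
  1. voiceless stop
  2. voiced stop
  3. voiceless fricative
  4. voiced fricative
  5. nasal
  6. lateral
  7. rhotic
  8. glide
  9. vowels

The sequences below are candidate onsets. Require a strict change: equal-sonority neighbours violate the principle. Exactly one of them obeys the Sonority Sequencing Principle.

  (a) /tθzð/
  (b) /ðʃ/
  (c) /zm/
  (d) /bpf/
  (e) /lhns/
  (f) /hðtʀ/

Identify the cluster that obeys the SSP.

c

(a) sonority 1-3-4-4: ill-formed.
(b) sonority 4-3: ill-formed.
(c) sonority 4-5: well-formed.
(d) sonority 2-1-3: ill-formed.
(e) sonority 6-3-5-3: ill-formed.
(f) sonority 3-4-1-7: ill-formed.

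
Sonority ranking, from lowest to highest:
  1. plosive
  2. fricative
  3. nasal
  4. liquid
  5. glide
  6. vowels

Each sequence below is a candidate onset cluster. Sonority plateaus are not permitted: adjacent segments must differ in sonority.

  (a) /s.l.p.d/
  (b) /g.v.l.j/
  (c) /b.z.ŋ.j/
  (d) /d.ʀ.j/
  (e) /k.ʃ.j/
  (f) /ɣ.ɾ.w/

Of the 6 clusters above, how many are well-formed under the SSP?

5

(a) /s.l.p.d/: profile 2-4-1-1 — violates.
(b) /g.v.l.j/: profile 1-2-4-5 — obeys.
(c) /b.z.ŋ.j/: profile 1-2-3-5 — obeys.
(d) /d.ʀ.j/: profile 1-4-5 — obeys.
(e) /k.ʃ.j/: profile 1-2-5 — obeys.
(f) /ɣ.ɾ.w/: profile 2-4-5 — obeys.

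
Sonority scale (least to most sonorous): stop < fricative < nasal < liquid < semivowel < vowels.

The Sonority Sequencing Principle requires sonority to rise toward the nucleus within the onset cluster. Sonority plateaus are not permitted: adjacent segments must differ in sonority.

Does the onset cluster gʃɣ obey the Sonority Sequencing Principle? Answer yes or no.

no

/g/ — stop, sonority 1.
/ʃ/ — fricative, sonority 2.
/ɣ/ — fricative, sonority 2.
The profile is 1-2-2. Between /ʃ/ (2) and /ɣ/ (2) sonority does not rise, so the cluster violates the SSP.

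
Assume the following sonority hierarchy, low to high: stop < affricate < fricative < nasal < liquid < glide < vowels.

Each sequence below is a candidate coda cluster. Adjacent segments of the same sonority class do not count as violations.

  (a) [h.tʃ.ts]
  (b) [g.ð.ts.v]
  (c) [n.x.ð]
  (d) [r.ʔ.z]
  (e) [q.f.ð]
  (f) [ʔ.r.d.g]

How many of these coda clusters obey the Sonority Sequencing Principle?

(a) [h.tʃ.ts]: profile 3-2-2 — obeys.
(b) [g.ð.ts.v]: profile 1-3-2-3 — violates.
(c) [n.x.ð]: profile 4-3-3 — obeys.
(d) [r.ʔ.z]: profile 5-1-3 — violates.
(e) [q.f.ð]: profile 1-3-3 — violates.
(f) [ʔ.r.d.g]: profile 1-5-1-1 — violates.

2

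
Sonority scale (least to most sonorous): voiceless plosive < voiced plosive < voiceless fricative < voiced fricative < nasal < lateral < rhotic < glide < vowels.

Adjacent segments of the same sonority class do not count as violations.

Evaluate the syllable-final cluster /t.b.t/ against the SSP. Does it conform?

no

/t/ — voiceless plosive, sonority 1.
/b/ — voiced plosive, sonority 2.
/t/ — voiceless plosive, sonority 1.
The profile is 1-2-1. Between /t/ (1) and /b/ (2) sonority does not fall, so the cluster violates the SSP.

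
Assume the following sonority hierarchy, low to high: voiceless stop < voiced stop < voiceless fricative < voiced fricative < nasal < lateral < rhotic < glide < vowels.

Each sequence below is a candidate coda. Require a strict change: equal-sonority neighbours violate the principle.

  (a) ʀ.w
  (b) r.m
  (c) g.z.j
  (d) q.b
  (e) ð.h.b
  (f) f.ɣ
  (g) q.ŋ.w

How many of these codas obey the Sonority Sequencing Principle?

2

(a) sonority 7-8: ill-formed.
(b) sonority 7-5: well-formed.
(c) sonority 2-4-8: ill-formed.
(d) sonority 1-2: ill-formed.
(e) sonority 4-3-2: well-formed.
(f) sonority 3-4: ill-formed.
(g) sonority 1-5-8: ill-formed.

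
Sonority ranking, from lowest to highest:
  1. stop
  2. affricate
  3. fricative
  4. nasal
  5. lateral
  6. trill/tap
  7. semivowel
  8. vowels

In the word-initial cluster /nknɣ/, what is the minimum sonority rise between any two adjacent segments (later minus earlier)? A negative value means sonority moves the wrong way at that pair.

/n/ — nasal, sonority 4.
/k/ — stop, sonority 1.
/n/ — nasal, sonority 4.
/ɣ/ — fricative, sonority 3.
/n/→/k/: change -3.
/k/→/n/: change +3.
/n/→/ɣ/: change -1.
Minimum = -3.

-3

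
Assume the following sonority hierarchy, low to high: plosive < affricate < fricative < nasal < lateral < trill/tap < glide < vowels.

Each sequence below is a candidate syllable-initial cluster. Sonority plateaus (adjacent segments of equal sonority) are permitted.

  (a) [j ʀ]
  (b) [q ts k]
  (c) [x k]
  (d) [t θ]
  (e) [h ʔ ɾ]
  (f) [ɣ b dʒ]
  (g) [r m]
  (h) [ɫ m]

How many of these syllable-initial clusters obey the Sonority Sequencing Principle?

(a) [j ʀ]: profile 7-6 — violates.
(b) [q ts k]: profile 1-2-1 — violates.
(c) [x k]: profile 3-1 — violates.
(d) [t θ]: profile 1-3 — obeys.
(e) [h ʔ ɾ]: profile 3-1-6 — violates.
(f) [ɣ b dʒ]: profile 3-1-2 — violates.
(g) [r m]: profile 6-4 — violates.
(h) [ɫ m]: profile 5-4 — violates.

1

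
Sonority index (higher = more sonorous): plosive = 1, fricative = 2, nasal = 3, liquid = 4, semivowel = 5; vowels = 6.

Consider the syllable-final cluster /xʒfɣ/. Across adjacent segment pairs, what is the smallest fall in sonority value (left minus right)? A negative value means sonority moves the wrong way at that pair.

/x/: fricative = 2.
/ʒ/: fricative = 2.
/f/: fricative = 2.
/ɣ/: fricative = 2.
/x/→/ʒ/: change +0.
/ʒ/→/f/: change +0.
/f/→/ɣ/: change +0.
Minimum = 0.

0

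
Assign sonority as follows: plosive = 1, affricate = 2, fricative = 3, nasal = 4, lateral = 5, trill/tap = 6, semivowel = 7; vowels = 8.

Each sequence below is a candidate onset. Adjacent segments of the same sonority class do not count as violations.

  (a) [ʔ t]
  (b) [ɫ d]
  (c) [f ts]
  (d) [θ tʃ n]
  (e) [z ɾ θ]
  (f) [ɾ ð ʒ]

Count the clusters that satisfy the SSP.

(a) sonority 1-1: well-formed.
(b) sonority 5-1: ill-formed.
(c) sonority 3-2: ill-formed.
(d) sonority 3-2-4: ill-formed.
(e) sonority 3-6-3: ill-formed.
(f) sonority 6-3-3: ill-formed.

1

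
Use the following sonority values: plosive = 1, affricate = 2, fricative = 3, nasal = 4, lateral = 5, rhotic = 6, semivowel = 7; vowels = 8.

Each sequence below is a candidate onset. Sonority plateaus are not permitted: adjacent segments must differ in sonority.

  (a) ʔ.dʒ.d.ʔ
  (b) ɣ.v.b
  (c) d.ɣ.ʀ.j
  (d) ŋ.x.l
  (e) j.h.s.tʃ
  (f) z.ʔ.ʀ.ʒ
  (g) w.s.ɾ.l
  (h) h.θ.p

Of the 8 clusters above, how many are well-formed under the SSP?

(a) ʔ.dʒ.d.ʔ: profile 1-2-1-1 — violates.
(b) ɣ.v.b: profile 3-3-1 — violates.
(c) d.ɣ.ʀ.j: profile 1-3-6-7 — obeys.
(d) ŋ.x.l: profile 4-3-5 — violates.
(e) j.h.s.tʃ: profile 7-3-3-2 — violates.
(f) z.ʔ.ʀ.ʒ: profile 3-1-6-3 — violates.
(g) w.s.ɾ.l: profile 7-3-6-5 — violates.
(h) h.θ.p: profile 3-3-1 — violates.

1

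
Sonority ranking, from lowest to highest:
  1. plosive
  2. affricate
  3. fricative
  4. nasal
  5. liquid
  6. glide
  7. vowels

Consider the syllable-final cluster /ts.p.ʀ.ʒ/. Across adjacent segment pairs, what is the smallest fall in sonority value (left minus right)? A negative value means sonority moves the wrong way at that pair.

/ts/ is an affricate (sonority 2).
/p/ is a plosive (sonority 1).
/ʀ/ is a liquid (sonority 5).
/ʒ/ is a fricative (sonority 3).
/ts/→/p/: change +1.
/p/→/ʀ/: change -4.
/ʀ/→/ʒ/: change +2.
Minimum = -4.

-4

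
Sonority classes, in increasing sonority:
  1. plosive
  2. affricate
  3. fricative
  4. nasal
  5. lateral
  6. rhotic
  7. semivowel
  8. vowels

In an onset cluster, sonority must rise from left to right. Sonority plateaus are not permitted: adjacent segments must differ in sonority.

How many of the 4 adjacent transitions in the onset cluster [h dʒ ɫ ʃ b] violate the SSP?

3

/h/ is a fricative (sonority 3).
/dʒ/ is an affricate (sonority 2).
/ɫ/ is a lateral (sonority 5).
/ʃ/ is a fricative (sonority 3).
/b/ is a plosive (sonority 1).
/h/→/dʒ/: 3→2 (does not rise) — violation.
/dʒ/→/ɫ/: 2→5 (rises) — ok.
/ɫ/→/ʃ/: 5→3 (does not rise) — violation.
/ʃ/→/b/: 3→1 (does not rise) — violation.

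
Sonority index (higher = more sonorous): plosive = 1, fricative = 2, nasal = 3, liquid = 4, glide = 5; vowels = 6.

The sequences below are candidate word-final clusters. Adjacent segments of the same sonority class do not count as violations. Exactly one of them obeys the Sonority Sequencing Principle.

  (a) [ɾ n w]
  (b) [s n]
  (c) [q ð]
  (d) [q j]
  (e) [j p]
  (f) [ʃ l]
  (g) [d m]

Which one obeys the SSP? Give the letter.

e

(a) 4-3-5 → violates
(b) 2-3 → violates
(c) 1-2 → violates
(d) 1-5 → violates
(e) 5-1 → obeys
(f) 2-4 → violates
(g) 1-3 → violates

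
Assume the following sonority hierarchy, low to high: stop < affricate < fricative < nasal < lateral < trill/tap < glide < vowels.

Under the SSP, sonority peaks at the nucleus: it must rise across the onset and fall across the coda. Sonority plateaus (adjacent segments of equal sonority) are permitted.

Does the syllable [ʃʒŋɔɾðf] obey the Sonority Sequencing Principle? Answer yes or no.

yes

Onset: /ʃ/ is a fricative (sonority 3), /ʒ/ is a fricative (sonority 3), /ŋ/ is a nasal (sonority 4); then the nucleus /ɔ/ (sonority 8).
Onset profile 3-3-4-8 — rises to the nucleus.
Coda: /ɾ/ is a trill/tap (sonority 6), /ð/ is a fricative (sonority 3), /f/ is a fricative (sonority 3).
Coda profile 8-6-3-3 — falls from the nucleus.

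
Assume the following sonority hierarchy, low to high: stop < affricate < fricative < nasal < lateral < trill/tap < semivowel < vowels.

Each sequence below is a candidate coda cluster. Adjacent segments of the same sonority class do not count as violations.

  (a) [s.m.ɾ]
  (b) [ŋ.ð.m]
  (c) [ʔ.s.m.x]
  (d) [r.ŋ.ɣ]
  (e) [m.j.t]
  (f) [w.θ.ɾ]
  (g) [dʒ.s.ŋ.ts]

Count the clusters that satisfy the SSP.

1

(a) sonority 3-4-6: ill-formed.
(b) sonority 4-3-4: ill-formed.
(c) sonority 1-3-4-3: ill-formed.
(d) sonority 6-4-3: well-formed.
(e) sonority 4-7-1: ill-formed.
(f) sonority 7-3-6: ill-formed.
(g) sonority 2-3-4-2: ill-formed.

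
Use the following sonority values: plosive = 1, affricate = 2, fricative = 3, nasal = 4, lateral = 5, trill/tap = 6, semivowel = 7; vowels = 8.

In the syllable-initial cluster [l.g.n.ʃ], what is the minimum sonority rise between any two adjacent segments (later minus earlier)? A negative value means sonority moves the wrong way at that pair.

-4

/l/: lateral = 5.
/g/: plosive = 1.
/n/: nasal = 4.
/ʃ/: fricative = 3.
/l/→/g/: change -4.
/g/→/n/: change +3.
/n/→/ʃ/: change -1.
Minimum = -4.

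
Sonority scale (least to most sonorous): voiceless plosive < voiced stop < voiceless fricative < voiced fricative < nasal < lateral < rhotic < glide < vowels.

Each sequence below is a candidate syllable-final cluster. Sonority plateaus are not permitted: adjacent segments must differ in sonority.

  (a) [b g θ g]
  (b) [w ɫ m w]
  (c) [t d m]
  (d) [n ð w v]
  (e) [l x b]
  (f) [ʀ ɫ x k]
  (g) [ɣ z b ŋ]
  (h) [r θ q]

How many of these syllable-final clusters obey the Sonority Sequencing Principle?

3

(a) 2-2-3-2 → violates
(b) 8-6-5-8 → violates
(c) 1-2-5 → violates
(d) 5-4-8-4 → violates
(e) 6-3-2 → obeys
(f) 7-6-3-1 → obeys
(g) 4-4-2-5 → violates
(h) 7-3-1 → obeys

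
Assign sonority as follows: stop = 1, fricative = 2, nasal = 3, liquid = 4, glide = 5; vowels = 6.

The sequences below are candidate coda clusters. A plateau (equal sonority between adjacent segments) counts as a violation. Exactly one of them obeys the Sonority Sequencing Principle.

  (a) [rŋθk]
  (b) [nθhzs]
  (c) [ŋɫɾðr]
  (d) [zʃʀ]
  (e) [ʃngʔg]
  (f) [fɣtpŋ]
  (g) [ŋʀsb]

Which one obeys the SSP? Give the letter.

(a) sonority 4-3-2-1: well-formed.
(b) sonority 3-2-2-2-2: ill-formed.
(c) sonority 3-4-4-2-4: ill-formed.
(d) sonority 2-2-4: ill-formed.
(e) sonority 2-3-1-1-1: ill-formed.
(f) sonority 2-2-1-1-3: ill-formed.
(g) sonority 3-4-2-1: ill-formed.

a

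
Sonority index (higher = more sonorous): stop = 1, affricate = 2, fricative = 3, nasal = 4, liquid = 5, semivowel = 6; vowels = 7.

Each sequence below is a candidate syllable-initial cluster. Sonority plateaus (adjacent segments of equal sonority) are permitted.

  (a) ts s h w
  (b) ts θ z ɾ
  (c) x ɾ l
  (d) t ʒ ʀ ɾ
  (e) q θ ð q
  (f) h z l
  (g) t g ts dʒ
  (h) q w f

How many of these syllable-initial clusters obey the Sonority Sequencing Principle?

6

(a) 2-3-3-6 → obeys
(b) 2-3-3-5 → obeys
(c) 3-5-5 → obeys
(d) 1-3-5-5 → obeys
(e) 1-3-3-1 → violates
(f) 3-3-5 → obeys
(g) 1-1-2-2 → obeys
(h) 1-6-3 → violates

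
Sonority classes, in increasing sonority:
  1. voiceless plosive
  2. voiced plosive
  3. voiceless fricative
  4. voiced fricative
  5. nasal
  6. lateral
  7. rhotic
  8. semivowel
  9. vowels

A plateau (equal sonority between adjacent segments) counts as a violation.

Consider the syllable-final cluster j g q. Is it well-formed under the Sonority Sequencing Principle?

/j/: semivowel = 8.
/g/: voiced plosive = 2.
/q/: voiceless plosive = 1.
The profile 8-2-1 strictly falls, so the syllable-final cluster satisfies the SSP.

yes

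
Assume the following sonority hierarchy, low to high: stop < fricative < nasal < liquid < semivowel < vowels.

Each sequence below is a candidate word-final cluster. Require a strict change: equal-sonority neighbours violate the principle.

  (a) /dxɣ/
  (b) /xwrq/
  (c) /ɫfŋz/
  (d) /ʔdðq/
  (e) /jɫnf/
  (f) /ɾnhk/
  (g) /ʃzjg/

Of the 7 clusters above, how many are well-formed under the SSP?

(a) 1-2-2 → violates
(b) 2-5-4-1 → violates
(c) 4-2-3-2 → violates
(d) 1-1-2-1 → violates
(e) 5-4-3-2 → obeys
(f) 4-3-2-1 → obeys
(g) 2-2-5-1 → violates

2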